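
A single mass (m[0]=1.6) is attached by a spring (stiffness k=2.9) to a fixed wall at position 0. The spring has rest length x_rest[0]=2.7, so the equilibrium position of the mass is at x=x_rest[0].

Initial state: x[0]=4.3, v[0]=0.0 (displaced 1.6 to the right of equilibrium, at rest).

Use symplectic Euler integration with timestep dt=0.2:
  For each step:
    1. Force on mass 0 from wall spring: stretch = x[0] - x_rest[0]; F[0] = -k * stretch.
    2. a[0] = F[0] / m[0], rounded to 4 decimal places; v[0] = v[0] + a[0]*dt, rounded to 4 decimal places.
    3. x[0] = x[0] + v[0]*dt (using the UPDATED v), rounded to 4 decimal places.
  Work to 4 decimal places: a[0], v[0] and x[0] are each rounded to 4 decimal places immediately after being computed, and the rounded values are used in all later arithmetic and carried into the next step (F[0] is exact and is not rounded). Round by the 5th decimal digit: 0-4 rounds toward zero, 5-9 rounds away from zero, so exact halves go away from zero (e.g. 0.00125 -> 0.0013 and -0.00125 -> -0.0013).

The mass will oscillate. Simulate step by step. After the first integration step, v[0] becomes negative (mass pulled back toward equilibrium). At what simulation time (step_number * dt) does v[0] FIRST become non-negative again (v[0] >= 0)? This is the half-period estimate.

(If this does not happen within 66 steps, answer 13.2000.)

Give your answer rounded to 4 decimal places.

Answer: 2.4000

Derivation:
Step 0: x=[4.3000] v=[0.0000]
Step 1: x=[4.1840] v=[-0.5800]
Step 2: x=[3.9604] v=[-1.1180]
Step 3: x=[3.6454] v=[-1.5749]
Step 4: x=[3.2619] v=[-1.9176]
Step 5: x=[2.8376] v=[-2.1213]
Step 6: x=[2.4034] v=[-2.1712]
Step 7: x=[1.9907] v=[-2.0637]
Step 8: x=[1.6294] v=[-1.8066]
Step 9: x=[1.3457] v=[-1.4185]
Step 10: x=[1.1602] v=[-0.9276]
Step 11: x=[1.0863] v=[-0.3694]
Step 12: x=[1.1294] v=[0.2156]
First v>=0 after going negative at step 12, time=2.4000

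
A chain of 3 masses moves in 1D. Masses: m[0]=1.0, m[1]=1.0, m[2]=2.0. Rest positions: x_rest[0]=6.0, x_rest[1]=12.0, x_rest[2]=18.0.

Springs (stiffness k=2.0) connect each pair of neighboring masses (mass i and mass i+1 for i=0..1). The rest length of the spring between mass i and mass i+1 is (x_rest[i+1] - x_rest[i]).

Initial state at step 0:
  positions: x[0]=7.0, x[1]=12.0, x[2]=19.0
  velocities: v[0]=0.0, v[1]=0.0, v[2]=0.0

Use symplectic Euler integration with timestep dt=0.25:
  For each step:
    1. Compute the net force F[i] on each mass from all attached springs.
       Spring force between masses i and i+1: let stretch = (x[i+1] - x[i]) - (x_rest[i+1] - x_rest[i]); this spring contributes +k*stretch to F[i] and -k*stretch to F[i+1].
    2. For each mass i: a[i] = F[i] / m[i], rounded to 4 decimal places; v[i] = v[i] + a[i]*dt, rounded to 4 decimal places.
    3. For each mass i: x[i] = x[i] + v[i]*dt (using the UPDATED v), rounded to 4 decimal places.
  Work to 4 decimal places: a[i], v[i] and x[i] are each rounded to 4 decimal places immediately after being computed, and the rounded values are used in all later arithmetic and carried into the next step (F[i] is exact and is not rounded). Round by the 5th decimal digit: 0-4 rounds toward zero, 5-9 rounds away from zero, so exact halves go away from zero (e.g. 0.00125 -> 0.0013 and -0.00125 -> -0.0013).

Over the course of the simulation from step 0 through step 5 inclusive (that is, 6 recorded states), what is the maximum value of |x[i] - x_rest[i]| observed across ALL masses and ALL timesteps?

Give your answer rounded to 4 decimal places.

Answer: 1.4867

Derivation:
Step 0: x=[7.0000 12.0000 19.0000] v=[0.0000 0.0000 0.0000]
Step 1: x=[6.8750 12.2500 18.9375] v=[-0.5000 1.0000 -0.2500]
Step 2: x=[6.6719 12.6641 18.8320] v=[-0.8125 1.6563 -0.4219]
Step 3: x=[6.4678 13.1002 18.7160] v=[-0.8164 1.7442 -0.4639]
Step 4: x=[6.3428 13.4092 18.6240] v=[-0.5002 1.2359 -0.3679]
Step 5: x=[6.3511 13.4867 18.5811] v=[0.0330 0.3101 -0.1716]
Max displacement = 1.4867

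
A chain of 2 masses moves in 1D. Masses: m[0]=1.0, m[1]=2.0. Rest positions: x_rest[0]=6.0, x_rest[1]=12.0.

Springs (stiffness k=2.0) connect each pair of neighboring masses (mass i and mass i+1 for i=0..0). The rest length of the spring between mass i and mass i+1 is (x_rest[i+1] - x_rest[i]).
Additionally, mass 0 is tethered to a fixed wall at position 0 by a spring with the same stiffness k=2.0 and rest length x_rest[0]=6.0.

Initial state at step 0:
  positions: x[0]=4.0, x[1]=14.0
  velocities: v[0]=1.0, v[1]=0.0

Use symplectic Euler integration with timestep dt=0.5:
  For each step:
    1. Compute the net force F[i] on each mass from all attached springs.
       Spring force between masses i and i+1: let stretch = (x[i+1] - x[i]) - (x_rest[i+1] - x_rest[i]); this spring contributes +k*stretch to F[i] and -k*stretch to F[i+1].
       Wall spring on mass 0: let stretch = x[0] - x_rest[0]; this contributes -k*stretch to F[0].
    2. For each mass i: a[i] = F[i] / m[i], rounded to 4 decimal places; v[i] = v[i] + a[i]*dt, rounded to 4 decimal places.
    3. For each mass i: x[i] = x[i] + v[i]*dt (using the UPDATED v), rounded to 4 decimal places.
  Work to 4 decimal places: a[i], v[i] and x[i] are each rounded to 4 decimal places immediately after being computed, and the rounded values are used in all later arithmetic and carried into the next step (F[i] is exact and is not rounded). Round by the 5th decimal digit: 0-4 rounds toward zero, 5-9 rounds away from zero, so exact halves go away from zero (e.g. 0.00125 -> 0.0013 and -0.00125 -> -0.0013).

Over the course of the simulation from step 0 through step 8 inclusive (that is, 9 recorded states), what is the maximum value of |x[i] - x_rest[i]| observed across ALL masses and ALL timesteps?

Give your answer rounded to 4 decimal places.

Answer: 4.0000

Derivation:
Step 0: x=[4.0000 14.0000] v=[1.0000 0.0000]
Step 1: x=[7.5000 13.0000] v=[7.0000 -2.0000]
Step 2: x=[10.0000 12.1250] v=[5.0000 -1.7500]
Step 3: x=[8.5625 12.2188] v=[-2.8750 0.1875]
Step 4: x=[4.6719 12.8985] v=[-7.7812 1.3594]
Step 5: x=[2.5587 13.0216] v=[-4.2265 0.2461]
Step 6: x=[4.3976 12.0289] v=[3.6777 -1.9854]
Step 7: x=[7.8533 10.6284] v=[6.9114 -2.8011]
Step 8: x=[8.7699 10.0341] v=[1.8332 -1.1887]
Max displacement = 4.0000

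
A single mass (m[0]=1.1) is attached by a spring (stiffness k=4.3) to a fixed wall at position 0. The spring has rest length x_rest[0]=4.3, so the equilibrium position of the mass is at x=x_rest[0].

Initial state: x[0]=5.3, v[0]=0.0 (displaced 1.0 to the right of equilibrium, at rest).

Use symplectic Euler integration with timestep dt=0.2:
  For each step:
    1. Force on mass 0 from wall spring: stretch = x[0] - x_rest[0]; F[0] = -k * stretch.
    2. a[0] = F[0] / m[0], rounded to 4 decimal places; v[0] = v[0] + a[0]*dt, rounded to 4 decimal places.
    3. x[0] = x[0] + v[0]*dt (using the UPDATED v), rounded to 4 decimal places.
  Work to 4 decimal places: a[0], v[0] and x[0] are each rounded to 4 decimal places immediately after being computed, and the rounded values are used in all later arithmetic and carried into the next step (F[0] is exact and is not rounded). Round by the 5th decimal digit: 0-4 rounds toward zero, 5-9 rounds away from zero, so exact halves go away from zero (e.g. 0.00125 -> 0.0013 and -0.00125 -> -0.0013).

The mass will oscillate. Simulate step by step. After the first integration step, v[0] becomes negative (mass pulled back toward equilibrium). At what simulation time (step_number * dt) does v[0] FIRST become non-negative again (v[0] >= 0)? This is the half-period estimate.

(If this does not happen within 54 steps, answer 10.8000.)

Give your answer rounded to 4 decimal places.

Step 0: x=[5.3000] v=[0.0000]
Step 1: x=[5.1436] v=[-0.7818]
Step 2: x=[4.8553] v=[-1.4413]
Step 3: x=[4.4802] v=[-1.8754]
Step 4: x=[4.0769] v=[-2.0163]
Step 5: x=[3.7085] v=[-1.8419]
Step 6: x=[3.4326] v=[-1.3795]
Step 7: x=[3.2923] v=[-0.7014]
Step 8: x=[3.3096] v=[0.0864]
First v>=0 after going negative at step 8, time=1.6000

Answer: 1.6000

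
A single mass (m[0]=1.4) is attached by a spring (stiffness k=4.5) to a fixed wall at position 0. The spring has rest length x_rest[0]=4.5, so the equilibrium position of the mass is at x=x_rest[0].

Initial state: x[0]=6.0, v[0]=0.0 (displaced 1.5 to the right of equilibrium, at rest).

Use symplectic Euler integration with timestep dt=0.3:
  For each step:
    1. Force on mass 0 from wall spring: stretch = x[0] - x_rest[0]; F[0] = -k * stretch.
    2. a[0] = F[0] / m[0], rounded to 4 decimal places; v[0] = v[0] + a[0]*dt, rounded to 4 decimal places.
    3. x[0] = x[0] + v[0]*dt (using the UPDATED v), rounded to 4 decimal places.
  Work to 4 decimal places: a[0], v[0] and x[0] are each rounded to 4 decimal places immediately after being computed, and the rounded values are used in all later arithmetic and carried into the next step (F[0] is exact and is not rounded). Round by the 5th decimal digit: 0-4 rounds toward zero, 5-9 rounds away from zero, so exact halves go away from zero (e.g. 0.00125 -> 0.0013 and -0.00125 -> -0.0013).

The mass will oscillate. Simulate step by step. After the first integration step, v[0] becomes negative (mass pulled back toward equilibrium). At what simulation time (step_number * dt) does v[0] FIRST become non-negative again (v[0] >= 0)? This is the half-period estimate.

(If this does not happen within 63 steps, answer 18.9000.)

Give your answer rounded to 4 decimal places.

Step 0: x=[6.0000] v=[0.0000]
Step 1: x=[5.5661] v=[-1.4464]
Step 2: x=[4.8238] v=[-2.4744]
Step 3: x=[3.9878] v=[-2.7866]
Step 4: x=[3.3000] v=[-2.2927]
Step 5: x=[2.9593] v=[-1.1356]
Step 6: x=[3.0643] v=[0.3501]
First v>=0 after going negative at step 6, time=1.8000

Answer: 1.8000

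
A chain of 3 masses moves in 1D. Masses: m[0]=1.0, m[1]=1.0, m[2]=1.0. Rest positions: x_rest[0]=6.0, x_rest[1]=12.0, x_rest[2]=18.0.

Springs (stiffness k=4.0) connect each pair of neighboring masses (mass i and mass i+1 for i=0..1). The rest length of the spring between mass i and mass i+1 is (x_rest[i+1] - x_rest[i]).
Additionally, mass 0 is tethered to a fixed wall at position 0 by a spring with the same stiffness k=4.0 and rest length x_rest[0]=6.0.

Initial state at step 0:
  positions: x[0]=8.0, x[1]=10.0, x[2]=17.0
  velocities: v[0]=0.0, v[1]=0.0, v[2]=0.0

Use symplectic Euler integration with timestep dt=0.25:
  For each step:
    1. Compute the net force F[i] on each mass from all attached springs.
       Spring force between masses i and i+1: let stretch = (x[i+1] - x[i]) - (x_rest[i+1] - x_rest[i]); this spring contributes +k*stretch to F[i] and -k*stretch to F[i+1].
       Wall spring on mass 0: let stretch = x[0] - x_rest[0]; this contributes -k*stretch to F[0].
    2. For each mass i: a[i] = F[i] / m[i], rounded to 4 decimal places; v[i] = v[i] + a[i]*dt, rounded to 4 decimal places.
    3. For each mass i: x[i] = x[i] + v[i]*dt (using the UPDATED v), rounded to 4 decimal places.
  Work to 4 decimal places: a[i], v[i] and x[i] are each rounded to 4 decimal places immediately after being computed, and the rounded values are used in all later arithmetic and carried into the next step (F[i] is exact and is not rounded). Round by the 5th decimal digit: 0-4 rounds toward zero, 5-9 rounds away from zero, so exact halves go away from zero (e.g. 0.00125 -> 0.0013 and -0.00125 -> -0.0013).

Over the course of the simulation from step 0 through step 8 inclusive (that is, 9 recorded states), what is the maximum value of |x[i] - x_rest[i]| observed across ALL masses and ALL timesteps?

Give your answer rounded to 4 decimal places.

Answer: 2.4844

Derivation:
Step 0: x=[8.0000 10.0000 17.0000] v=[0.0000 0.0000 0.0000]
Step 1: x=[6.5000 11.2500 16.7500] v=[-6.0000 5.0000 -1.0000]
Step 2: x=[4.5625 12.6875 16.6250] v=[-7.7500 5.7500 -0.5000]
Step 3: x=[3.5156 13.0781 17.0156] v=[-4.1875 1.5625 1.5625]
Step 4: x=[3.9805 12.0625 17.9219] v=[1.8594 -4.0625 3.6250]
Step 5: x=[5.4707 10.4912 18.8633] v=[5.9609 -6.2851 3.7656]
Step 6: x=[6.8484 9.7578 19.2117] v=[5.5107 -2.9335 1.3935]
Step 7: x=[7.2413 10.6606 18.6966] v=[1.5717 3.6110 -2.0604]
Step 8: x=[6.6787 12.7175 17.6725] v=[-2.2503 8.2277 -4.0964]
Max displacement = 2.4844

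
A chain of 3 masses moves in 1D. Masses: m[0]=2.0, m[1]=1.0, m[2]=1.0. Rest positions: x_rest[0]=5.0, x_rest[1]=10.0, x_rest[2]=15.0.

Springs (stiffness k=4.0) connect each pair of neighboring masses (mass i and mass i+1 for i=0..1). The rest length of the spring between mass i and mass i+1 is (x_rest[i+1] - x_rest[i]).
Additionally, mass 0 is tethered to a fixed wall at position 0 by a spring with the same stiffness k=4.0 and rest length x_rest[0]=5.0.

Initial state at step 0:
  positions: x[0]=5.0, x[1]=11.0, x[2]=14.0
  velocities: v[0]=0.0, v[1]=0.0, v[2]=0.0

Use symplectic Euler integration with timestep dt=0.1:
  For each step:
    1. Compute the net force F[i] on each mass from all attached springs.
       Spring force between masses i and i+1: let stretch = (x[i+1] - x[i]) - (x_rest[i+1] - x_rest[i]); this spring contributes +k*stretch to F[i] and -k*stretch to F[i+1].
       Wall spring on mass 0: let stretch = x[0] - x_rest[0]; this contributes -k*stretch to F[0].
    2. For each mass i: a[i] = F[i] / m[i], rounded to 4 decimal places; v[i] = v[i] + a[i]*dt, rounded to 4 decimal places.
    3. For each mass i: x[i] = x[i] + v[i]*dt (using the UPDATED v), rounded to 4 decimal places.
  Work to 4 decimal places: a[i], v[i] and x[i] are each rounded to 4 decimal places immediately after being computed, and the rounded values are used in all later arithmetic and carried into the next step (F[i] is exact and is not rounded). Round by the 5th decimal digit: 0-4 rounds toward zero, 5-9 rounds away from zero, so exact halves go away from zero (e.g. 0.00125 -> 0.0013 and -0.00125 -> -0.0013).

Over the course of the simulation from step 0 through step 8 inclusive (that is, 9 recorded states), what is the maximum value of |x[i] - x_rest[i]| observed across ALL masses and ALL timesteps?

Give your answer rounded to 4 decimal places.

Answer: 1.0932

Derivation:
Step 0: x=[5.0000 11.0000 14.0000] v=[0.0000 0.0000 0.0000]
Step 1: x=[5.0200 10.8800 14.0800] v=[0.2000 -1.2000 0.8000]
Step 2: x=[5.0568 10.6536 14.2320] v=[0.3680 -2.2640 1.5200]
Step 3: x=[5.1044 10.3465 14.4409] v=[0.4760 -3.0714 2.0886]
Step 4: x=[5.1548 9.9935 14.6860] v=[0.5035 -3.5305 2.4508]
Step 5: x=[5.1988 9.6346 14.9434] v=[0.4403 -3.5890 2.5738]
Step 6: x=[5.2276 9.3106 15.1884] v=[0.2877 -3.2398 2.4503]
Step 7: x=[5.2335 9.0584 15.3983] v=[0.0588 -2.5219 2.0992]
Step 8: x=[5.2112 8.9068 15.5546] v=[-0.2229 -1.5159 1.5632]
Max displacement = 1.0932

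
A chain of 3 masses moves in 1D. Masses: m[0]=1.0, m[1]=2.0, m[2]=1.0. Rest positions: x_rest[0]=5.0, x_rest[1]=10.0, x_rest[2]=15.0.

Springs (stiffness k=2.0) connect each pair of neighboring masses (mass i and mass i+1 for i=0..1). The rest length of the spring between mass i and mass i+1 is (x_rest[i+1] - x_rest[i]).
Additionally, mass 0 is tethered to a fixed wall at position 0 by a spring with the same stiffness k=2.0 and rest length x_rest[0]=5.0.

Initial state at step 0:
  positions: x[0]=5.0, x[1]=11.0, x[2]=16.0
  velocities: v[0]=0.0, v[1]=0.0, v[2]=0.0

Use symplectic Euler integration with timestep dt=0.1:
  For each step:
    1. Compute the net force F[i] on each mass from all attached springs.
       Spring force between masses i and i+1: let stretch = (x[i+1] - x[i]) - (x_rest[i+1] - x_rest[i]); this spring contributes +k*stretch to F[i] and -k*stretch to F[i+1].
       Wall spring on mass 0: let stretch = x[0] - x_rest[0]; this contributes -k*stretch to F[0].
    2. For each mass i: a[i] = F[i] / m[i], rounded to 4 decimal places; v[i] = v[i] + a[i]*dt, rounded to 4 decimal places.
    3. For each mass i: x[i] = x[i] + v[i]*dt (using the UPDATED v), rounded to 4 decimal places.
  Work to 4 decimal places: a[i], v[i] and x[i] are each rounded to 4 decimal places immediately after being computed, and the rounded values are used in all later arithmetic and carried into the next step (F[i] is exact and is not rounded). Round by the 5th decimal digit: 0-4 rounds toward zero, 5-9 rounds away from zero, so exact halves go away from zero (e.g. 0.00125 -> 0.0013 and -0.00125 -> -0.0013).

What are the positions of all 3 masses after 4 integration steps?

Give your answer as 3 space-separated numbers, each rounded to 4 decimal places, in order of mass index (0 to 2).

Step 0: x=[5.0000 11.0000 16.0000] v=[0.0000 0.0000 0.0000]
Step 1: x=[5.0200 10.9900 16.0000] v=[0.2000 -0.1000 0.0000]
Step 2: x=[5.0590 10.9704 15.9998] v=[0.3900 -0.1960 -0.0020]
Step 3: x=[5.1151 10.9420 15.9990] v=[0.5605 -0.2842 -0.0079]
Step 4: x=[5.1854 10.9059 15.9971] v=[0.7029 -0.3612 -0.0193]

Answer: 5.1854 10.9059 15.9971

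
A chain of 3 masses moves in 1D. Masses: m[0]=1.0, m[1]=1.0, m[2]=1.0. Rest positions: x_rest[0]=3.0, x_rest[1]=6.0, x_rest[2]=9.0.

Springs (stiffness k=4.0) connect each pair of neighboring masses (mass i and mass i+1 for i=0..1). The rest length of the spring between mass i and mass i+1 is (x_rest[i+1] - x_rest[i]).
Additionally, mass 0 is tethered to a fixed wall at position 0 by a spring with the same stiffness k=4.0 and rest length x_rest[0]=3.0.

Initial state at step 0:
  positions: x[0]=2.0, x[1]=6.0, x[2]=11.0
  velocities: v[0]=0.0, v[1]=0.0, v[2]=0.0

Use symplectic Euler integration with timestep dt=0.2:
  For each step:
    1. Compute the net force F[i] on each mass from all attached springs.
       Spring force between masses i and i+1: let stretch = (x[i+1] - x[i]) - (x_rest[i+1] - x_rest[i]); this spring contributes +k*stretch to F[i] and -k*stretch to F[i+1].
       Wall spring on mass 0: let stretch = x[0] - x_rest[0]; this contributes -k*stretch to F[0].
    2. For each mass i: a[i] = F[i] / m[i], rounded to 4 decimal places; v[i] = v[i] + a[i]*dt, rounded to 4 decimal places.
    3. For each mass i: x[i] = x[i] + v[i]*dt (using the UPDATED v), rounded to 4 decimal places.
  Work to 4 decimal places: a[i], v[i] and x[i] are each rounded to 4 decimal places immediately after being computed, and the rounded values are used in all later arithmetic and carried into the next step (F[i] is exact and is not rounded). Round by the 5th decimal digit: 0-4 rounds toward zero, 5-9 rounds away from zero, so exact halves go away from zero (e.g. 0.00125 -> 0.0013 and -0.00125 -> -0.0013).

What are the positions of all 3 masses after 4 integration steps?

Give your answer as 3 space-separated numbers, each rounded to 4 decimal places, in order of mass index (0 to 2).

Answer: 4.1601 6.9408 8.8145

Derivation:
Step 0: x=[2.0000 6.0000 11.0000] v=[0.0000 0.0000 0.0000]
Step 1: x=[2.3200 6.1600 10.6800] v=[1.6000 0.8000 -1.6000]
Step 2: x=[2.8832 6.4288 10.1168] v=[2.8160 1.3440 -2.8160]
Step 3: x=[3.5524 6.7204 9.4435] v=[3.3459 1.4579 -3.3664]
Step 4: x=[4.1601 6.9408 8.8145] v=[3.0384 1.1020 -3.1449]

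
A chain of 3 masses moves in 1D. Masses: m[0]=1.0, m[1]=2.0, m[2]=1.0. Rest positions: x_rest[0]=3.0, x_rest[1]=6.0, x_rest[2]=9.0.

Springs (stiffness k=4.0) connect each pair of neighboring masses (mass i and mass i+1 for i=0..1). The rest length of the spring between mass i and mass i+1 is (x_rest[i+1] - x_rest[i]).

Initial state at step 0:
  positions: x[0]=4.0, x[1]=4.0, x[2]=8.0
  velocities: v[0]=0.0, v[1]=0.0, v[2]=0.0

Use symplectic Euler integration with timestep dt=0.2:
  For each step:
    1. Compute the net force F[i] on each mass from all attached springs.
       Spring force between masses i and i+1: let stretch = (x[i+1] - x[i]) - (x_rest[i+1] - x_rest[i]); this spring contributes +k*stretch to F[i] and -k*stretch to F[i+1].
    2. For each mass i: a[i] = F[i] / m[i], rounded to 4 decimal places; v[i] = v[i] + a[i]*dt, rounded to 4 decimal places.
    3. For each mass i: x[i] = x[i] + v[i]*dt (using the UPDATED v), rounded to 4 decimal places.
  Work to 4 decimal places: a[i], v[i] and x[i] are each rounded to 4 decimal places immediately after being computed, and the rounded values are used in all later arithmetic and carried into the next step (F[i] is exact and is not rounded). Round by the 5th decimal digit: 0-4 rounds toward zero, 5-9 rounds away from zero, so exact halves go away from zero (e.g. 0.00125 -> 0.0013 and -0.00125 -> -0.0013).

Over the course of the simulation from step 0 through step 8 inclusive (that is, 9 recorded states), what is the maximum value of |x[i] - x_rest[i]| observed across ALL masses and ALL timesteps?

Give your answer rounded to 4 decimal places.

Step 0: x=[4.0000 4.0000 8.0000] v=[0.0000 0.0000 0.0000]
Step 1: x=[3.5200 4.3200 7.8400] v=[-2.4000 1.6000 -0.8000]
Step 2: x=[2.6880 4.8576 7.5968] v=[-4.1600 2.6880 -1.2160]
Step 3: x=[1.7231 5.4408 7.3953] v=[-4.8243 2.9158 -1.0074]
Step 4: x=[0.8731 5.8829 7.3611] v=[-4.2501 2.2105 -0.1710]
Step 5: x=[0.3446 6.0425 7.5704] v=[-2.6423 0.7979 1.0464]
Step 6: x=[0.2478 5.8685 8.0152] v=[-0.4840 -0.8701 2.2241]
Step 7: x=[0.5703 5.4166 8.5965] v=[1.6126 -2.2597 2.9067]
Step 8: x=[1.1882 4.8313 9.1491] v=[3.0896 -2.9263 2.7628]
Max displacement = 2.7522

Answer: 2.7522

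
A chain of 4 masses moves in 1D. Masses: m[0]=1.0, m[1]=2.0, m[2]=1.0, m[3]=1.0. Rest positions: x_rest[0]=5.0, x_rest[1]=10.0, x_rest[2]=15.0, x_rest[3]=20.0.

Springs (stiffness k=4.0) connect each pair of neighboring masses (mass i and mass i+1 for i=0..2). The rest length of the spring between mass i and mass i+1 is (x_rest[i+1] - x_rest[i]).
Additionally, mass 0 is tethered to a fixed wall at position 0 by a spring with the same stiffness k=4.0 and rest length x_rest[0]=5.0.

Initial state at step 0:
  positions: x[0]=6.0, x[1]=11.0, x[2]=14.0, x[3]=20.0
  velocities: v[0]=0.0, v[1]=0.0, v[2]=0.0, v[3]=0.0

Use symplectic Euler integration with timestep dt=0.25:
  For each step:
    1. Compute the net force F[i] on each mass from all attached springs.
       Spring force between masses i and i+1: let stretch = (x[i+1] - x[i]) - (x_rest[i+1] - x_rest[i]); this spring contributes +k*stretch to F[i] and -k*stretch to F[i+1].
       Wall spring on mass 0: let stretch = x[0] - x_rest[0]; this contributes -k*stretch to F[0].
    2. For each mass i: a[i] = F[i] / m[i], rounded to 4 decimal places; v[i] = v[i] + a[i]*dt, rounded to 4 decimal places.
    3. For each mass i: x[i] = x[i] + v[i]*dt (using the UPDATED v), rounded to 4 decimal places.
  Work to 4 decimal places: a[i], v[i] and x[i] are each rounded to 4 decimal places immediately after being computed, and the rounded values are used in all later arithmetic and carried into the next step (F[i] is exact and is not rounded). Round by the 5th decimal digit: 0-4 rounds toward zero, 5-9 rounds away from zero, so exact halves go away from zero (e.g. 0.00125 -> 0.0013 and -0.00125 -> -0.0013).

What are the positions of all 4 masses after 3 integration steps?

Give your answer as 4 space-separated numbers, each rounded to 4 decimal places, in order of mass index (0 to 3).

Answer: 4.8125 10.0391 16.3438 19.5625

Derivation:
Step 0: x=[6.0000 11.0000 14.0000 20.0000] v=[0.0000 0.0000 0.0000 0.0000]
Step 1: x=[5.7500 10.7500 14.7500 19.7500] v=[-1.0000 -1.0000 3.0000 -1.0000]
Step 2: x=[5.3125 10.3750 15.7500 19.5000] v=[-1.7500 -1.5000 4.0000 -1.0000]
Step 3: x=[4.8125 10.0391 16.3438 19.5625] v=[-2.0000 -1.3438 2.3750 0.2500]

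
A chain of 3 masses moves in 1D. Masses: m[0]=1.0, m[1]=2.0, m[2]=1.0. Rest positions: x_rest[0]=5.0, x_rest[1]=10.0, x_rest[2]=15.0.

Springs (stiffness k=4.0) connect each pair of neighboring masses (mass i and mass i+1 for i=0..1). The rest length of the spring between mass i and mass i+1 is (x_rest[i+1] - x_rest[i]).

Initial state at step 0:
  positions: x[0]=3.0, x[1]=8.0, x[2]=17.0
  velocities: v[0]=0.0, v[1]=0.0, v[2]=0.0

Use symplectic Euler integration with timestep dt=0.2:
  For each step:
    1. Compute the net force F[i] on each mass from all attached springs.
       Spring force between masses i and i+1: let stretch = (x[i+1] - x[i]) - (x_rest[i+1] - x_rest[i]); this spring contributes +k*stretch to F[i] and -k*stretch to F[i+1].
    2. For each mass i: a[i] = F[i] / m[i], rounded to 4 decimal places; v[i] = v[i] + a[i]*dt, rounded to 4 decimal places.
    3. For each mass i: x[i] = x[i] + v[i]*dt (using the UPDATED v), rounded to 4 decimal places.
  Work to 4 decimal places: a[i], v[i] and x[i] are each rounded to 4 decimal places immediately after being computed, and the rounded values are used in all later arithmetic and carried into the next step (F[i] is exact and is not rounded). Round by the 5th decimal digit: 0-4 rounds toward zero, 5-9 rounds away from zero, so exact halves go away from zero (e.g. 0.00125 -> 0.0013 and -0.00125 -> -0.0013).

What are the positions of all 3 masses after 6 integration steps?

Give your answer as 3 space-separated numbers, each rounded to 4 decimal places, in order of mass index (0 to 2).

Step 0: x=[3.0000 8.0000 17.0000] v=[0.0000 0.0000 0.0000]
Step 1: x=[3.0000 8.3200 16.3600] v=[0.0000 1.6000 -3.2000]
Step 2: x=[3.0512 8.8576 15.2336] v=[0.2560 2.6880 -5.6320]
Step 3: x=[3.2314 9.4408 13.8870] v=[0.9011 2.9158 -6.7328]
Step 4: x=[3.6051 9.8829 12.6290] v=[1.8686 2.2105 -6.2898]
Step 5: x=[4.1833 10.0425 11.7317] v=[2.8908 0.7978 -4.4867]
Step 6: x=[4.8989 9.8685 11.3641] v=[3.5782 -0.8702 -1.8381]

Answer: 4.8989 9.8685 11.3641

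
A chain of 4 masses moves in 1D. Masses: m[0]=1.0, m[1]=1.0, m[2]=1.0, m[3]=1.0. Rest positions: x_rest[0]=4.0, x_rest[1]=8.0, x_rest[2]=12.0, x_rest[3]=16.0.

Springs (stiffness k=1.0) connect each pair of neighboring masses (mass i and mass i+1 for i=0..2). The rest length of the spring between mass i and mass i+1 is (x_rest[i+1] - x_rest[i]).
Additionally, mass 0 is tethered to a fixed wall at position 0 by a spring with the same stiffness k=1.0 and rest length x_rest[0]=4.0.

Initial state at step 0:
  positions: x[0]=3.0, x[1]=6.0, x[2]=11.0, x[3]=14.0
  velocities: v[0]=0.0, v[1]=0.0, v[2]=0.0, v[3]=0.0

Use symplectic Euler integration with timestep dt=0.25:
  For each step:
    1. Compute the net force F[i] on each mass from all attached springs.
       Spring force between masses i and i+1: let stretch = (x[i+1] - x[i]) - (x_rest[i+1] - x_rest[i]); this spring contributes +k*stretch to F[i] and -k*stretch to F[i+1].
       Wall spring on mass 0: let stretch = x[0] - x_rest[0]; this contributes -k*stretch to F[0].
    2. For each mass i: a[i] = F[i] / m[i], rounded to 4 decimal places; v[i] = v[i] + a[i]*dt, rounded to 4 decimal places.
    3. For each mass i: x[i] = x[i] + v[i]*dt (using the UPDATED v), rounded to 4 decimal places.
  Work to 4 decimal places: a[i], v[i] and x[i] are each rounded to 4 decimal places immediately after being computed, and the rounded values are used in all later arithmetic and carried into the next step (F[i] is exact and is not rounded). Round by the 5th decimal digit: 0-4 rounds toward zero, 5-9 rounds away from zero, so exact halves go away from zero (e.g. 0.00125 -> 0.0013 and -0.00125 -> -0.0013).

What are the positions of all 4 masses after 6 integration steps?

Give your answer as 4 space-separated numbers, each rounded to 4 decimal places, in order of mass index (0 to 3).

Answer: 3.3684 7.3665 9.8676 14.6759

Derivation:
Step 0: x=[3.0000 6.0000 11.0000 14.0000] v=[0.0000 0.0000 0.0000 0.0000]
Step 1: x=[3.0000 6.1250 10.8750 14.0625] v=[0.0000 0.5000 -0.5000 0.2500]
Step 2: x=[3.0078 6.3516 10.6524 14.1758] v=[0.0313 0.9063 -0.8906 0.4531]
Step 3: x=[3.0366 6.6380 10.3812 14.3189] v=[0.1153 1.1456 -1.0850 0.5723]
Step 4: x=[3.1007 6.9333 10.1221 14.4659] v=[0.2565 1.1811 -1.0364 0.5879]
Step 5: x=[3.2106 7.1884 9.9352 14.5914] v=[0.4395 1.0202 -0.7477 0.5020]
Step 6: x=[3.3684 7.3665 9.8676 14.6759] v=[0.6313 0.7125 -0.2704 0.3380]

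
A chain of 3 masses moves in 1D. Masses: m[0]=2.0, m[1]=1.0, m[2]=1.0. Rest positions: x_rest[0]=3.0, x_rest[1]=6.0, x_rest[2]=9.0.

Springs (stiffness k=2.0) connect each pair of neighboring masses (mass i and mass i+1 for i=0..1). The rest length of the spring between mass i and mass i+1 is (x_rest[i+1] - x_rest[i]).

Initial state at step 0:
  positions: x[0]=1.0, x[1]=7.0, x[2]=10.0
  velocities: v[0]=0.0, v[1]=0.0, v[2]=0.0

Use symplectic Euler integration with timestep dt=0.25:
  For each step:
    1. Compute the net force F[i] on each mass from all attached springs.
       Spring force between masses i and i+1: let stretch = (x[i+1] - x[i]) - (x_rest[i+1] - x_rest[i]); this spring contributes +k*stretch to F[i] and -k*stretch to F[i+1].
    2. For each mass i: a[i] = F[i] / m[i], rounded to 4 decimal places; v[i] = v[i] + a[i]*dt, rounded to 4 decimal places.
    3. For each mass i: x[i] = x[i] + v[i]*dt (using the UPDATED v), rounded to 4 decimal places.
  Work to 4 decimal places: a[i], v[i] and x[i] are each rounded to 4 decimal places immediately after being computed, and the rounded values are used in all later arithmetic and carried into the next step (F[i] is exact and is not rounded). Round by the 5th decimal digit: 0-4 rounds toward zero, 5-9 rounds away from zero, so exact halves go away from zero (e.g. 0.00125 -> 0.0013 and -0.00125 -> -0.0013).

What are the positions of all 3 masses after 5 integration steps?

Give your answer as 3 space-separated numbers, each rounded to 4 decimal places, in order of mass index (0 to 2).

Step 0: x=[1.0000 7.0000 10.0000] v=[0.0000 0.0000 0.0000]
Step 1: x=[1.1875 6.6250 10.0000] v=[0.7500 -1.5000 0.0000]
Step 2: x=[1.5274 5.9922 9.9531] v=[1.3594 -2.5313 -0.1875]
Step 3: x=[1.9588 5.2964 9.7861] v=[1.7256 -2.7833 -0.6680]
Step 4: x=[2.4113 4.7446 9.4329] v=[1.8100 -2.2073 -1.4129]
Step 5: x=[2.8221 4.4872 8.8686] v=[1.6433 -1.0298 -2.2571]

Answer: 2.8221 4.4872 8.8686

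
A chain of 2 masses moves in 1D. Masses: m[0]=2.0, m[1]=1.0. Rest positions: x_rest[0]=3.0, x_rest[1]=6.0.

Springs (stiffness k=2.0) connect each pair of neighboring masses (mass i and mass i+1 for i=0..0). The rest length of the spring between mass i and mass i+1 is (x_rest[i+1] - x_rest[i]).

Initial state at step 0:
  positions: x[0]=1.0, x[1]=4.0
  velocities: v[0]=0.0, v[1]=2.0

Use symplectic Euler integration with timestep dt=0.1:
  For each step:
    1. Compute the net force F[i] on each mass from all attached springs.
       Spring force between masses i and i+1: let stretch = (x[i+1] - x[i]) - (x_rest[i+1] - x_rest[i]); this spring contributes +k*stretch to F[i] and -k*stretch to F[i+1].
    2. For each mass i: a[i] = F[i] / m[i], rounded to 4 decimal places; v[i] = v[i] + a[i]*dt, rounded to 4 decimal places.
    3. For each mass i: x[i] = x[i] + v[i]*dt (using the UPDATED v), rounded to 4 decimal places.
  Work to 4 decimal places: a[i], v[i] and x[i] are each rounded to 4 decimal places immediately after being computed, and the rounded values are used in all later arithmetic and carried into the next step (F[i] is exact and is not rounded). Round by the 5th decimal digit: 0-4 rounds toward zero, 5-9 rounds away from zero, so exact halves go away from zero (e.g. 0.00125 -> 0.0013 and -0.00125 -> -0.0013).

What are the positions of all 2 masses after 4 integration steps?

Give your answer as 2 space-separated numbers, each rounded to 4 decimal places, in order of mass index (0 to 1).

Answer: 1.0196 4.7607

Derivation:
Step 0: x=[1.0000 4.0000] v=[0.0000 2.0000]
Step 1: x=[1.0000 4.2000] v=[0.0000 2.0000]
Step 2: x=[1.0020 4.3960] v=[0.0200 1.9600]
Step 3: x=[1.0079 4.5841] v=[0.0594 1.8812]
Step 4: x=[1.0196 4.7607] v=[0.1170 1.7660]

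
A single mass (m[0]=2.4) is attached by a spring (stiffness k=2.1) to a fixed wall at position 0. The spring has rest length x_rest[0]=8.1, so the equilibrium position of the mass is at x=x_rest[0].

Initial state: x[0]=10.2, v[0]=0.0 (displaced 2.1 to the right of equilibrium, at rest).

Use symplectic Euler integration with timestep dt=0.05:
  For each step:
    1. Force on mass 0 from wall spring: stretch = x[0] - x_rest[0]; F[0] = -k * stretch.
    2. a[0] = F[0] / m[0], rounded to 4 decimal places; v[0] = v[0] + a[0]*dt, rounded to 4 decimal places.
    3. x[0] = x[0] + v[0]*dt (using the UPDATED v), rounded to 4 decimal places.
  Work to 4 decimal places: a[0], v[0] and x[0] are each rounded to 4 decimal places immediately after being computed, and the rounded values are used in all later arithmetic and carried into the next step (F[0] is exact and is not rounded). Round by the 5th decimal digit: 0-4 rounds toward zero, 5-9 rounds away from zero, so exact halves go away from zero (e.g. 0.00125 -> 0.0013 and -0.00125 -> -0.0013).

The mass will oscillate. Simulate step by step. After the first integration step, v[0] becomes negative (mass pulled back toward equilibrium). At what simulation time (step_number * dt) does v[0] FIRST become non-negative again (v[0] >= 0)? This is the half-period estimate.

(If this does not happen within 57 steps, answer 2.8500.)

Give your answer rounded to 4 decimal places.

Step 0: x=[10.2000] v=[0.0000]
Step 1: x=[10.1954] v=[-0.0919]
Step 2: x=[10.1862] v=[-0.1836]
Step 3: x=[10.1725] v=[-0.2749]
Step 4: x=[10.1542] v=[-0.3656]
Step 5: x=[10.1314] v=[-0.4555]
Step 6: x=[10.1042] v=[-0.5444]
Step 7: x=[10.0726] v=[-0.6321]
Step 8: x=[10.0367] v=[-0.7184]
Step 9: x=[9.9965] v=[-0.8031]
Step 10: x=[9.9522] v=[-0.8861]
Step 11: x=[9.9038] v=[-0.9671]
Step 12: x=[9.8515] v=[-1.0460]
Step 13: x=[9.7954] v=[-1.1226]
Step 14: x=[9.7356] v=[-1.1968]
Step 15: x=[9.6722] v=[-1.2684]
Step 16: x=[9.6053] v=[-1.3372]
Step 17: x=[9.5351] v=[-1.4031]
Step 18: x=[9.4618] v=[-1.4659]
Step 19: x=[9.3855] v=[-1.5255]
Step 20: x=[9.3064] v=[-1.5817]
Step 21: x=[9.2247] v=[-1.6345]
Step 22: x=[9.1405] v=[-1.6837]
Step 23: x=[9.0540] v=[-1.7292]
Step 24: x=[8.9655] v=[-1.7709]
Step 25: x=[8.8751] v=[-1.8088]
Step 26: x=[8.7830] v=[-1.8427]
Step 27: x=[8.6894] v=[-1.8726]
Step 28: x=[8.5945] v=[-1.8984]
Step 29: x=[8.4985] v=[-1.9200]
Step 30: x=[8.4016] v=[-1.9374]
Step 31: x=[8.3041] v=[-1.9506]
Step 32: x=[8.2061] v=[-1.9595]
Step 33: x=[8.1079] v=[-1.9641]
Step 34: x=[8.0097] v=[-1.9644]
Step 35: x=[7.9117] v=[-1.9605]
Step 36: x=[7.8141] v=[-1.9523]
Step 37: x=[7.7171] v=[-1.9398]
Step 38: x=[7.6209] v=[-1.9231]
Step 39: x=[7.5258] v=[-1.9021]
Step 40: x=[7.4320] v=[-1.8770]
Step 41: x=[7.3396] v=[-1.8478]
Step 42: x=[7.2489] v=[-1.8145]
Step 43: x=[7.1600] v=[-1.7773]
Step 44: x=[7.0732] v=[-1.7362]
Step 45: x=[6.9886] v=[-1.6913]
Step 46: x=[6.9065] v=[-1.6427]
Step 47: x=[6.8270] v=[-1.5905]
Step 48: x=[6.7503] v=[-1.5348]
Step 49: x=[6.6765] v=[-1.4758]
Step 50: x=[6.6058] v=[-1.4135]
Step 51: x=[6.5384] v=[-1.3481]
Step 52: x=[6.4744] v=[-1.2798]
Step 53: x=[6.4140] v=[-1.2087]
Step 54: x=[6.3573] v=[-1.1349]
Step 55: x=[6.3044] v=[-1.0587]
Step 56: x=[6.2554] v=[-0.9801]
Step 57: x=[6.2104] v=[-0.8994]
v[0] did not become non-negative within 57 steps; using fallback time=2.8500

Answer: 2.8500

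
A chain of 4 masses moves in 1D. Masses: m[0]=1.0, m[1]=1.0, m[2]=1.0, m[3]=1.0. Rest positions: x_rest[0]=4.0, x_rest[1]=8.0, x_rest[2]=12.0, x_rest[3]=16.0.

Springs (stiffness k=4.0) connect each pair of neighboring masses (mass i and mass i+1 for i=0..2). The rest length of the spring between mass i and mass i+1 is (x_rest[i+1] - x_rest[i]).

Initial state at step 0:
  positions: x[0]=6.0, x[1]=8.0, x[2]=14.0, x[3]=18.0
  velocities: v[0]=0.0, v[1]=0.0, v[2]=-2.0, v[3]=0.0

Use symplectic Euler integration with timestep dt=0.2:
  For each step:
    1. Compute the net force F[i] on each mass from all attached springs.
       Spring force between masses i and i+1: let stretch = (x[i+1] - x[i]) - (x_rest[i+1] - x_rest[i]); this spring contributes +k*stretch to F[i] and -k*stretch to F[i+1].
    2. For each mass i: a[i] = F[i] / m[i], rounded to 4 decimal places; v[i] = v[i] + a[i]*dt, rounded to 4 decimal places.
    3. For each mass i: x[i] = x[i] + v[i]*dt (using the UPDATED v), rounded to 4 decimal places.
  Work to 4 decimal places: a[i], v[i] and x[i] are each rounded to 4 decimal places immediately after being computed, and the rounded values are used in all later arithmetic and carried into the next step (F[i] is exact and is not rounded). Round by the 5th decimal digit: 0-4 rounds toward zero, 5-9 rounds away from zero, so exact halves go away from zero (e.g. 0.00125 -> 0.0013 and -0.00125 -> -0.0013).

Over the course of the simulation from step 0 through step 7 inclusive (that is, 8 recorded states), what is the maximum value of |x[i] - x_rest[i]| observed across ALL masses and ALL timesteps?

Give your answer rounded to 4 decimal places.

Step 0: x=[6.0000 8.0000 14.0000 18.0000] v=[0.0000 0.0000 -2.0000 0.0000]
Step 1: x=[5.6800 8.6400 13.2800 18.0000] v=[-1.6000 3.2000 -3.6000 0.0000]
Step 2: x=[5.1936 9.5488 12.5728 17.8848] v=[-2.4320 4.5440 -3.5360 -0.5760]
Step 3: x=[4.7640 10.2446 12.2317 17.5597] v=[-2.1478 3.4790 -1.7056 -1.6256]
Step 4: x=[4.5713 10.3814 12.4251 17.0221] v=[-0.9633 0.6842 0.9671 -2.6880]
Step 5: x=[4.6683 9.9156 13.0270 16.3890] v=[0.4848 -2.3289 3.0097 -3.1656]
Step 6: x=[4.9648 9.1081 13.6690 15.8580] v=[1.4826 -4.0376 3.2102 -2.6552]
Step 7: x=[5.2842 8.3674 13.9315 15.6167] v=[1.5972 -3.7035 1.3127 -1.2064]
Max displacement = 2.3814

Answer: 2.3814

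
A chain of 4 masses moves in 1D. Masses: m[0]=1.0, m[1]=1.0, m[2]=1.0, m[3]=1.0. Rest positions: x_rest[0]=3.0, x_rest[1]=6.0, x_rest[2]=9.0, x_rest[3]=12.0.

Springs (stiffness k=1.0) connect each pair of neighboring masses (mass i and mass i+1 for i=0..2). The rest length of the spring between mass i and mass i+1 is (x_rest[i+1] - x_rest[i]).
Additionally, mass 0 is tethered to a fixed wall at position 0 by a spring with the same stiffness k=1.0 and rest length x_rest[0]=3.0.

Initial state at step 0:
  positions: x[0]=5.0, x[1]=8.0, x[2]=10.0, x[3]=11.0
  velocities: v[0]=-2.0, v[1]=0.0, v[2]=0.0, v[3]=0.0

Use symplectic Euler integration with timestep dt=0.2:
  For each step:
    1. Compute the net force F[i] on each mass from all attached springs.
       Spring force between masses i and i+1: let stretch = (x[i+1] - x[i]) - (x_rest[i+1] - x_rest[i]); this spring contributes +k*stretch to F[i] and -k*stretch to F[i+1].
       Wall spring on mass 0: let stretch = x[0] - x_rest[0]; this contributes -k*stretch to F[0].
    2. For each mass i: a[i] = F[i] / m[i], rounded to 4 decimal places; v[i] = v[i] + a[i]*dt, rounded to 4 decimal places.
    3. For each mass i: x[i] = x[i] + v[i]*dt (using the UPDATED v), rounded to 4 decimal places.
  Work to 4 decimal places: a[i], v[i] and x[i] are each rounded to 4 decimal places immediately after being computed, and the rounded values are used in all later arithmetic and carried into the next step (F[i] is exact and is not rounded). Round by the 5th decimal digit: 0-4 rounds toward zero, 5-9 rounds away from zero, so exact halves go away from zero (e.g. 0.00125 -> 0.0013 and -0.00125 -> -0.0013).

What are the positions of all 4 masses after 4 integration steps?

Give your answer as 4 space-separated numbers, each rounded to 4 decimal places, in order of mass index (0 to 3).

Step 0: x=[5.0000 8.0000 10.0000 11.0000] v=[-2.0000 0.0000 0.0000 0.0000]
Step 1: x=[4.5200 7.9600 9.9600 11.0800] v=[-2.4000 -0.2000 -0.2000 0.4000]
Step 2: x=[3.9968 7.8624 9.8848 11.2352] v=[-2.6160 -0.4880 -0.3760 0.7760]
Step 3: x=[3.4684 7.6911 9.7827 11.4564] v=[-2.6422 -0.8566 -0.5104 1.1059]
Step 4: x=[2.9701 7.4345 9.6639 11.7306] v=[-2.4913 -1.2828 -0.5940 1.3712]

Answer: 2.9701 7.4345 9.6639 11.7306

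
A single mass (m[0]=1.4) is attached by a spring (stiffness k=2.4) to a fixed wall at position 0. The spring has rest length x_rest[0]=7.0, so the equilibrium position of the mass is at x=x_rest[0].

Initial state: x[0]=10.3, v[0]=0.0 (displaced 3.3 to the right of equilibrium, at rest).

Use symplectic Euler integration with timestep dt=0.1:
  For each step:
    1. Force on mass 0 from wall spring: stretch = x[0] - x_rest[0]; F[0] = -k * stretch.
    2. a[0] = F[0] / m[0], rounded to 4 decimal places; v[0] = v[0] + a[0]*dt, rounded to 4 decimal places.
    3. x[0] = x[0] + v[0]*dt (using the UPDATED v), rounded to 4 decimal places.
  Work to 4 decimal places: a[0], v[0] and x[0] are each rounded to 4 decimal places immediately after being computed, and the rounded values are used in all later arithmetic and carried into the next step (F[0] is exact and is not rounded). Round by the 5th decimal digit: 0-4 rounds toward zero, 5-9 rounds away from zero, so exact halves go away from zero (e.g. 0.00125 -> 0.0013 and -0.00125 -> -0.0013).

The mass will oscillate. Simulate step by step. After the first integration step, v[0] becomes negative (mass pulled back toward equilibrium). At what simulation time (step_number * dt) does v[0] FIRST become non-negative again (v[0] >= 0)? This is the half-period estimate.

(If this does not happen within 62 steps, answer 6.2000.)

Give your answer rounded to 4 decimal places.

Answer: 2.4000

Derivation:
Step 0: x=[10.3000] v=[0.0000]
Step 1: x=[10.2434] v=[-0.5657]
Step 2: x=[10.1312] v=[-1.1217]
Step 3: x=[9.9654] v=[-1.6585]
Step 4: x=[9.7487] v=[-2.1669]
Step 5: x=[9.4849] v=[-2.6381]
Step 6: x=[9.1785] v=[-3.0641]
Step 7: x=[8.8347] v=[-3.4376]
Step 8: x=[8.4595] v=[-3.7521]
Step 9: x=[8.0593] v=[-4.0023]
Step 10: x=[7.6409] v=[-4.1839]
Step 11: x=[7.2115] v=[-4.2938]
Step 12: x=[6.7785] v=[-4.3301]
Step 13: x=[6.3493] v=[-4.2921]
Step 14: x=[5.9312] v=[-4.1806]
Step 15: x=[5.5315] v=[-3.9974]
Step 16: x=[5.1569] v=[-3.7457]
Step 17: x=[4.8139] v=[-3.4297]
Step 18: x=[4.5084] v=[-3.0549]
Step 19: x=[4.2456] v=[-2.6278]
Step 20: x=[4.0300] v=[-2.1556]
Step 21: x=[3.8654] v=[-1.6465]
Step 22: x=[3.7545] v=[-1.1091]
Step 23: x=[3.6992] v=[-0.5527]
Step 24: x=[3.7005] v=[0.0132]
First v>=0 after going negative at step 24, time=2.4000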